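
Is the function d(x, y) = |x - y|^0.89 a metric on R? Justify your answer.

Yes. With 0 < p = 0.89 ≤ 1, d(x,y) = |x-y|^0.89 is a metric on R. Non-negativity and symmetry are immediate; |x-y|^0.89 = 0 ⟺ |x-y| = 0 ⟺ x = y. For the triangle inequality, the function t ↦ t^0.89 is subadditive on [0,∞) when p ≤ 1, so |x-z|^0.89 ≤ (|x-y| + |y-z|)^0.89 ≤ |x-y|^0.89 + |y-z|^0.89.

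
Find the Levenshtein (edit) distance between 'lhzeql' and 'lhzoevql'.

Let D[i][j] be the edit distance between the first i characters of 'lhzeql' and the first j characters of 'lhzoevql', with D[i][0] = i, D[0][j] = j, and D[i][j] = D[i-1][j-1] if the characters match, else 1 + min(D[i-1][j], D[i][j-1], D[i-1][j-1]). Filling the table (rows: prefixes of 'lhzeql', columns: prefixes of 'lhzoevql'):
     ε  l  h  z  o  e  v  q  l
  ε  0  1  2  3  4  5  6  7  8
  l  1  0  1  2  3  4  5  6  7
  h  2  1  0  1  2  3  4  5  6
  z  3  2  1  0  1  2  3  4  5
  e  4  3  2  1  1  1  2  3  4
  q  5  4  3  2  2  2  2  2  3
  l  6  5  4  3  3  3  3  3  2
The bottom-right entry gives D[6][8] = 2, so no sequence of fewer than 2 edits works. Backtracking through the table gives one optimal edit sequence (2 edits):
  lhzeql → lhzoeql (ins o @4)
  lhzoeql → lhzoevql (ins v @6)
Edit distance = 2.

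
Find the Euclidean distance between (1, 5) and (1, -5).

√(Σ(x_i - y_i)²) = √((1 - 1)² + (5 - (-5))²)
= √(0² + 10²) = √(0 + 100) = √100 = 10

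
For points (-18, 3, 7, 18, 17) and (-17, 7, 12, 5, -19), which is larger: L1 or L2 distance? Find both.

L1 = |-18 - (-17)| + |3 - 7| + |7 - 12| + |18 - 5| + |17 - (-19)| = 1 + 4 + 5 + 13 + 36 = 59
L2 = √(1² + 4² + 5² + 13² + 36²) = √1507 ≈ 38.8201
L1 ≥ L2 always (equality iff movement is along one axis); L1 > L2 here.
Ratio L1/L2 = 59/√1507 ≈ 1.5198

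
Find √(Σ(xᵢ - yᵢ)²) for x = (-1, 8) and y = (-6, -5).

√(Σ(x_i - y_i)²) = √((-1 - (-6))² + (8 - (-5))²)
= √(5² + 13²) = √(25 + 169) = √194 ≈ 13.9284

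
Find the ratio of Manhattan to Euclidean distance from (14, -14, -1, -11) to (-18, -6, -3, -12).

L1 = |14 - (-18)| + |-14 - (-6)| + |-1 - (-3)| + |-11 - (-12)| = 32 + 8 + 2 + 1 = 43
L2 = √(32² + 8² + 2² + 1²) = √1093 ≈ 33.0606
L1 ≥ L2 always (equality iff movement is along one axis); L1 > L2 here.
Ratio L1/L2 = 43/√1093 ≈ 1.3006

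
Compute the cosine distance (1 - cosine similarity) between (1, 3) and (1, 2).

With u = (1, 3), v = (1, 2):
u·v = 1·1 + 3·2 = 1 + 6 = 7.
|u| = √(1² + 3²) = √10, |v| = √(1² + 2²) = √5, so |u||v| = √(10·5) = √50.
cos θ = (u·v)/(|u||v|) = 7/√50 ≈ 0.9899
Cosine distance = 1 - cos θ ≈ 1 - 0.9899 = 0.0101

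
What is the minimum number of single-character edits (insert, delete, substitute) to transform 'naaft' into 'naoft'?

Let D[i][j] be the edit distance between the first i characters of 'naaft' and the first j characters of 'naoft', with D[i][0] = i, D[0][j] = j, and D[i][j] = D[i-1][j-1] if the characters match, else 1 + min(D[i-1][j], D[i][j-1], D[i-1][j-1]). Filling the table (rows: prefixes of 'naaft', columns: prefixes of 'naoft'):
     ε  n  a  o  f  t
  ε  0  1  2  3  4  5
  n  1  0  1  2  3  4
  a  2  1  0  1  2  3
  a  3  2  1  1  2  3
  f  4  3  2  2  1  2
  t  5  4  3  3  2  1
The bottom-right entry gives D[5][5] = 1, so no sequence of fewer than 1 edit works. Backtracking through the table gives one optimal edit sequence (1 edit):
  naaft → naoft (sub a→o @3)
Edit distance = 1.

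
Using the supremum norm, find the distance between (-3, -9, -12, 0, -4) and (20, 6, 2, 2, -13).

max(|x_i - y_i|) = max(|-3 - 20|, |-9 - 6|, |-12 - 2|, |0 - 2|, |-4 - (-13)|) = max(23, 15, 14, 2, 9) = 23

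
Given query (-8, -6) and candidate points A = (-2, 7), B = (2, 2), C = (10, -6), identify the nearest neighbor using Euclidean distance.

Distances: d(A) ≈ 14.3178, d(B) ≈ 12.8062, d(C) = 18. Nearest: B = (2, 2) with distance 12.8062.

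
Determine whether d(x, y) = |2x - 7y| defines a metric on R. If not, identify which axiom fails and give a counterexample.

No. d fails symmetry: d(3, 9) = |2·3 - 7·9| = |-57| = 57, but d(9, 3) = |2·9 - 7·3| = |-3| = 3. Since 57 ≠ 3, d(x,y) ≠ d(y,x) in general.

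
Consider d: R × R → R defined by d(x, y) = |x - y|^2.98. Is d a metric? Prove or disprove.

No. d(x,y) = |x-y|^2.98 fails the triangle inequality since p = 2.98 > 1. Counterexample: x = 0, y = 4, z = 13. d(x,z) = |0 - 13|^2.98 = 13^2.98 ≈ 2087.1381, but d(x,y) + d(y,z) = 4^2.98 + 9^2.98 ≈ 62.2499 + 697.6582 = 759.9081. Since 2087.1381 > 759.9081, the triangle inequality is violated.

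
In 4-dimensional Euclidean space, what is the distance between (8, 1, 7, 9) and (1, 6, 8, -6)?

√(Σ(x_i - y_i)²) = √((8 - 1)² + (1 - 6)² + (7 - 8)² + (9 - (-6))²)
= √(7² + (-5)² + (-1)² + 15²) = √(49 + 25 + 1 + 225) = √300 ≈ 17.3205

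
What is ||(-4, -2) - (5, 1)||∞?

max(|x_i - y_i|) = max(|-4 - 5|, |-2 - 1|) = max(9, 3) = 9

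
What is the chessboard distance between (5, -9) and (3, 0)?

max(|x_i - y_i|) = max(|5 - 3|, |-9 - 0|) = max(2, 9) = 9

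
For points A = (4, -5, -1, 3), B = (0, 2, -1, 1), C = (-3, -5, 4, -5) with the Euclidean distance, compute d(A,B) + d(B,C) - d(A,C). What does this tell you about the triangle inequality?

d(A,B) = √(4² + 7² + 0² + 2²) = √69 ≈ 8.3066, d(B,C) = √(3² + 7² + 5² + 6²) = √119 ≈ 10.9087, d(A,C) = √(7² + 0² + 5² + 8²) = √138 ≈ 11.7473.
d(A,B) + d(B,C) - d(A,C) = 8.3066 + 10.9087 - 11.7473 = 19.2153 - 11.7473 = 7.468 (to 4 decimal places). This is ≥ 0, so the triangle inequality holds for these points.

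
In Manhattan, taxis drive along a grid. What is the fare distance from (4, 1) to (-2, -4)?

Σ|x_i - y_i| = |4 - (-2)| + |1 - (-4)| = 6 + 5 = 11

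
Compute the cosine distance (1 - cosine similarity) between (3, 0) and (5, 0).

With u = (3, 0), v = (5, 0):
u·v = 3·5 + 0·0 = 15 + 0 = 15.
|u| = √(3² + 0²) = √9, |v| = √(5² + 0²) = √25, so |u||v| = √(9·25) = √225 = 15.
cos θ = (u·v)/(|u||v|) = 15/15 = 1
Cosine distance = 1 - cos θ = 1 - 1 = 0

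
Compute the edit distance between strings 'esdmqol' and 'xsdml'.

Let D[i][j] be the edit distance between the first i characters of 'esdmqol' and the first j characters of 'xsdml', with D[i][0] = i, D[0][j] = j, and D[i][j] = D[i-1][j-1] if the characters match, else 1 + min(D[i-1][j], D[i][j-1], D[i-1][j-1]). Filling the table (rows: prefixes of 'esdmqol', columns: prefixes of 'xsdml'):
     ε  x  s  d  m  l
  ε  0  1  2  3  4  5
  e  1  1  2  3  4  5
  s  2  2  1  2  3  4
  d  3  3  2  1  2  3
  m  4  4  3  2  1  2
  q  5  5  4  3  2  2
  o  6  6  5  4  3  3
  l  7  7  6  5  4  3
The bottom-right entry gives D[7][5] = 3, so no sequence of fewer than 3 edits works. Backtracking through the table gives one optimal edit sequence (3 edits):
  esdmqol → xsdmqol (sub e→x @1)
  xsdmqol → xsdmol (del q @5)
  xsdmol → xsdml (del o @5)
Edit distance = 3.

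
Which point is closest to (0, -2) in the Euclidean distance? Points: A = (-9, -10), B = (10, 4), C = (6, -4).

Distances: d(A) ≈ 12.0416, d(B) ≈ 11.6619, d(C) ≈ 6.3246. Nearest: C = (6, -4) with distance 6.3246.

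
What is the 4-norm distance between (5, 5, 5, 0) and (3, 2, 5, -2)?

(Σ|x_i - y_i|^4)^(1/4) = (|5 - 3|^4 + |5 - 2|^4 + |5 - 5|^4 + |0 - (-2)|^4)^(1/4)
= (2^4 + 3^4 + 0^4 + 2^4)^(1/4) = (16 + 81 + 0 + 16)^(1/4) = (113)^(1/4) ≈ 3.2604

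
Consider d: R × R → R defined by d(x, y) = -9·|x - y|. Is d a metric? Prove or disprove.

No. With c = -9 < 0, d fails non-negativity: d(5, 7) = -9·|5 - 7| = -9·2 = -18 < 0.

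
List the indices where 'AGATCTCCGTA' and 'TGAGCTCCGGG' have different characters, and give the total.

Differing positions: 1, 4, 10, 11. Hamming distance = 4.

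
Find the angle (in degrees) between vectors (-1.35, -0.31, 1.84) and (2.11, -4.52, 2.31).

With u = (-1.35, -0.31, 1.84), v = (2.11, -4.52, 2.31):
u·v = (-1.35)·2.11 + (-0.31)·(-4.52) + 1.84·2.31 = (-2.8485) + 1.4012 + 4.2504 = 2.8031.
|u| = √((-1.35)² + (-0.31)² + 1.84²) = √(1.8225 + 0.0961 + 3.3856) = √5.3042, |v| = √(2.11² + (-4.52)² + 2.31²) = √(4.4521 + 20.4304 + 5.3361) = √30.2186.
cos θ = (u·v)/(|u||v|) = 2.8031/(√5.3042·√30.2186) ≈ 0.221407
θ = arccos(0.221407) ≈ 77.21°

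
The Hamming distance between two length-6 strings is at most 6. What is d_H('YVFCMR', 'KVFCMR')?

Differing positions: 1. Hamming distance = 1. The maximum possible Hamming distance for length-6 strings is 6, so d_H/6 = 1/6 ≈ 0.1667.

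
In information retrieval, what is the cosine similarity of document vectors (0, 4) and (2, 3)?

With u = (0, 4), v = (2, 3):
u·v = 0·2 + 4·3 = 0 + 12 = 12.
|u| = √(0² + 4²) = √16, |v| = √(2² + 3²) = √13, so |u||v| = √(16·13) = √208.
cos θ = (u·v)/(|u||v|) = 12/√208 ≈ 0.8321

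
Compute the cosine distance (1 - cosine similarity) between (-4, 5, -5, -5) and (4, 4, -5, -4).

With u = (-4, 5, -5, -5), v = (4, 4, -5, -4):
u·v = (-4)·4 + 5·4 + (-5)·(-5) + (-5)·(-4) = (-16) + 20 + 25 + 20 = 49.
|u| = √((-4)² + 5² + (-5)² + (-5)²) = √91, |v| = √(4² + 4² + (-5)² + (-4)²) = √73, so |u||v| = √(91·73) = √6643.
cos θ = (u·v)/(|u||v|) = 49/√6643 ≈ 0.6012
Cosine distance = 1 - cos θ ≈ 1 - 0.6012 = 0.3988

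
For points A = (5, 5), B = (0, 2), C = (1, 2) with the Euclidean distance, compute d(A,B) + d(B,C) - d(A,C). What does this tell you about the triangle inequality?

d(A,B) = √(5² + 3²) = √34 ≈ 5.831, d(B,C) = √(1² + 0²) = √1 = 1, d(A,C) = √(4² + 3²) = √25 = 5.
d(A,B) + d(B,C) - d(A,C) = 5.831 + 1 - 5 = 6.831 - 5 = 1.831 (to 4 decimal places). This is ≥ 0, so the triangle inequality holds for these points.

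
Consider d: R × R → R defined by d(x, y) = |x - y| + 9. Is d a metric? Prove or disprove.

No. d fails identity of indiscernibles (specifically d(x,x) = 0): d(6, 6) = |6 - 6| + 9 = 0 + 9 = 9 ≠ 0.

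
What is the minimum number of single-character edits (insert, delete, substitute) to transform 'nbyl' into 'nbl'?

Let D[i][j] be the edit distance between the first i characters of 'nbyl' and the first j characters of 'nbl', with D[i][0] = i, D[0][j] = j, and D[i][j] = D[i-1][j-1] if the characters match, else 1 + min(D[i-1][j], D[i][j-1], D[i-1][j-1]). Filling the table (rows: prefixes of 'nbyl', columns: prefixes of 'nbl'):
     ε  n  b  l
  ε  0  1  2  3
  n  1  0  1  2
  b  2  1  0  1
  y  3  2  1  1
  l  4  3  2  1
The bottom-right entry gives D[4][3] = 1, so no sequence of fewer than 1 edit works. Backtracking through the table gives one optimal edit sequence (1 edit):
  nbyl → nbl (del y @3)
Edit distance = 1.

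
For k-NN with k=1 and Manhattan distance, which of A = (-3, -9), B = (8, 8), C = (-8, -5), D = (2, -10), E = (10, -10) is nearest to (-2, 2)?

Distances: d(A) = 12, d(B) = 16, d(C) = 13, d(D) = 16, d(E) = 24. Nearest: A = (-3, -9) with distance 12.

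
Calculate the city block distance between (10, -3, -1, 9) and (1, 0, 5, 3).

Σ|x_i - y_i| = |10 - 1| + |-3 - 0| + |-1 - 5| + |9 - 3| = 9 + 3 + 6 + 6 = 24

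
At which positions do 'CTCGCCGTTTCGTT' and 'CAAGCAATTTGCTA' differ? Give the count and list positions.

Differing positions: 2, 3, 6, 7, 11, 12, 14. Hamming distance = 7.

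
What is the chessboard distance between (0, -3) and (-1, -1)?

max(|x_i - y_i|) = max(|0 - (-1)|, |-3 - (-1)|) = max(1, 2) = 2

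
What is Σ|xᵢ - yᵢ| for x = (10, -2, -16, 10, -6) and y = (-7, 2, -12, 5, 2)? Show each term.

Σ|x_i - y_i| = |10 - (-7)| + |-2 - 2| + |-16 - (-12)| + |10 - 5| + |-6 - 2| = 17 + 4 + 4 + 5 + 8 = 38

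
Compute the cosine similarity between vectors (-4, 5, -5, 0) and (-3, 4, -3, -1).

With u = (-4, 5, -5, 0), v = (-3, 4, -3, -1):
u·v = (-4)·(-3) + 5·4 + (-5)·(-3) + 0·(-1) = 12 + 20 + 15 + 0 = 47.
|u| = √((-4)² + 5² + (-5)² + 0²) = √66, |v| = √((-3)² + 4² + (-3)² + (-1)²) = √35, so |u||v| = √(66·35) = √2310.
cos θ = (u·v)/(|u||v|) = 47/√2310 ≈ 0.9779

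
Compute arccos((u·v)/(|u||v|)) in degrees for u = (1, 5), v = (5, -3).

With u = (1, 5), v = (5, -3):
u·v = 1·5 + 5·(-3) = 5 + (-15) = -10.
|u| = √(1² + 5²) = √26, |v| = √(5² + (-3)²) = √34, so |u||v| = √(26·34) = √884.
cos θ = (u·v)/(|u||v|) = -10/√884 ≈ -0.336336
θ = arccos(-0.336336) ≈ 109.65°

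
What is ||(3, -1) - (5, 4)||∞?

max(|x_i - y_i|) = max(|3 - 5|, |-1 - 4|) = max(2, 5) = 5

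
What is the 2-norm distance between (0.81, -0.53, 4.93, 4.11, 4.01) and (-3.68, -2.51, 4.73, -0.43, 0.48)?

(Σ|x_i - y_i|^2)^(1/2) = (|0.81 - (-3.68)|^2 + |-0.53 - (-2.51)|^2 + |4.93 - 4.73|^2 + |4.11 - (-0.43)|^2 + |4.01 - 0.48|^2)^(1/2)
= (4.49^2 + 1.98^2 + 0.2^2 + 4.54^2 + 3.53^2)^(1/2) = (20.1601 + 3.9204 + 0.04 + 20.6116 + 12.4609)^(1/2) = (57.193)^(1/2) ≈ 7.5626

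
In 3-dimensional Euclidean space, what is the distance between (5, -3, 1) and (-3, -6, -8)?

√(Σ(x_i - y_i)²) = √((5 - (-3))² + (-3 - (-6))² + (1 - (-8))²)
= √(8² + 3² + 9²) = √(64 + 9 + 81) = √154 ≈ 12.4097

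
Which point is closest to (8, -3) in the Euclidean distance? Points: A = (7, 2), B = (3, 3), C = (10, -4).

Distances: d(A) ≈ 5.099, d(B) ≈ 7.8102, d(C) ≈ 2.2361. Nearest: C = (10, -4) with distance 2.2361.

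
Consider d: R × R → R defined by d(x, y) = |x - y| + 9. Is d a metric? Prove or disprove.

No. d fails identity of indiscernibles (specifically d(x,x) = 0): d(6, 6) = |6 - 6| + 9 = 0 + 9 = 9 ≠ 0.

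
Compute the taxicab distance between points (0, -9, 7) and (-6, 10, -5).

Σ|x_i - y_i| = |0 - (-6)| + |-9 - 10| + |7 - (-5)| = 6 + 19 + 12 = 37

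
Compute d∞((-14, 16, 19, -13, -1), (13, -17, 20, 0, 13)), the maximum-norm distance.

max(|x_i - y_i|) = max(|-14 - 13|, |16 - (-17)|, |19 - 20|, |-13 - 0|, |-1 - 13|) = max(27, 33, 1, 13, 14) = 33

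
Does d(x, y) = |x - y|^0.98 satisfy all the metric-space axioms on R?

Yes. With 0 < p = 0.98 ≤ 1, d(x,y) = |x-y|^0.98 is a metric on R. Non-negativity and symmetry are immediate; |x-y|^0.98 = 0 ⟺ |x-y| = 0 ⟺ x = y. For the triangle inequality, the function t ↦ t^0.98 is subadditive on [0,∞) when p ≤ 1, so |x-z|^0.98 ≤ (|x-y| + |y-z|)^0.98 ≤ |x-y|^0.98 + |y-z|^0.98.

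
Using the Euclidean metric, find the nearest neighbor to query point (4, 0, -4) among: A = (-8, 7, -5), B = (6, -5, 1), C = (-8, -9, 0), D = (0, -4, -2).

Distances: d(A) ≈ 13.9284, d(B) ≈ 7.3485, d(C) ≈ 15.5242, d(D) = 6. Nearest: D = (0, -4, -2) with distance 6.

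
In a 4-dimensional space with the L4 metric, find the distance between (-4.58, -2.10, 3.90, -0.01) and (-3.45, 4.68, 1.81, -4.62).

(Σ|x_i - y_i|^4)^(1/4) = (|-4.58 - (-3.45)|^4 + |-2.1 - 4.68|^4 + |3.9 - 1.81|^4 + |-0.01 - (-4.62)|^4)^(1/4)
= (1.13^4 + 6.78^4 + 2.09^4 + 4.61^4)^(1/4) ≈ (1.6305 + 2113.0938 + 19.0803 + 451.6518)^(1/4) = (2585.4564)^(1/4) ≈ 7.1307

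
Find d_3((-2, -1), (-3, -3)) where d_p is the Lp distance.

(Σ|x_i - y_i|^3)^(1/3) = (|-2 - (-3)|^3 + |-1 - (-3)|^3)^(1/3)
= (1^3 + 2^3)^(1/3) = (1 + 8)^(1/3) = (9)^(1/3) ≈ 2.0801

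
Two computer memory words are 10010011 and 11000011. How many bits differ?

Differing positions: 2, 4. Hamming distance = 2.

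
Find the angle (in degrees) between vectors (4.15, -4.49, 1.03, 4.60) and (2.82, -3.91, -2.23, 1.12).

With u = (4.15, -4.49, 1.03, 4.60), v = (2.82, -3.91, -2.23, 1.12):
u·v = 4.15·2.82 + (-4.49)·(-3.91) + 1.03·(-2.23) + 4.6·1.12 = 11.703 + 17.5559 + (-2.2969) + 5.152 = 32.114.
|u| = √(4.15² + (-4.49)² + 1.03² + 4.6²) = √(17.2225 + 20.1601 + 1.0609 + 21.16) = √59.6035, |v| = √(2.82² + (-3.91)² + (-2.23)² + 1.12²) = √(7.9524 + 15.2881 + 4.9729 + 1.2544) = √29.4678.
cos θ = (u·v)/(|u||v|) = 32.114/(√59.6035·√29.4678) ≈ 0.766275
θ = arccos(0.766275) ≈ 39.98°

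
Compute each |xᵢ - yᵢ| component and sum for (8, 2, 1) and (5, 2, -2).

Σ|x_i - y_i| = |8 - 5| + |2 - 2| + |1 - (-2)| = 3 + 0 + 3 = 6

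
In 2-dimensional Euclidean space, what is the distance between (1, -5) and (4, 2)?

√(Σ(x_i - y_i)²) = √((1 - 4)² + (-5 - 2)²)
= √((-3)² + (-7)²) = √(9 + 49) = √58 ≈ 7.6158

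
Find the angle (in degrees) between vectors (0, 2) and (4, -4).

With u = (0, 2), v = (4, -4):
u·v = 0·4 + 2·(-4) = 0 + (-8) = -8.
|u| = √(0² + 2²) = √4, |v| = √(4² + (-4)²) = √32, so |u||v| = √(4·32) = √128.
cos θ = (u·v)/(|u||v|) = -8/√128 ≈ -0.707107
θ = arccos(-0.707107) ≈ 135°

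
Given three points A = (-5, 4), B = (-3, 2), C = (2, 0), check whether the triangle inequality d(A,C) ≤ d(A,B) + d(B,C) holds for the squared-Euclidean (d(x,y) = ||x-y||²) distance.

d(A,B) = 2² + 2² = 8, d(B,C) = 5² + 2² = 29, d(A,C) = 7² + 4² = 65.
d(A,C) = 65 > 8 + 29 = 37. Triangle inequality is VIOLATED. (Squared-Euclidean is not a metric — this is a counterexample.)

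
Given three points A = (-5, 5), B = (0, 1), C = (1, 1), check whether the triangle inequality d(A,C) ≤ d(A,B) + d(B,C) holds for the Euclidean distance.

d(A,B) = √(5² + 4²) = √41 ≈ 6.4031, d(B,C) = √(1² + 0²) = √1 = 1, d(A,C) = √(6² + 4²) = √52 ≈ 7.2111.
d(A,C) ≈ 7.2111 ≤ 6.4031 + 1 = 7.4031. Triangle inequality is satisfied.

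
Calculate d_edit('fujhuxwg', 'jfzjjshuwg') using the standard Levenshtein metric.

Let D[i][j] be the edit distance between the first i characters of 'fujhuxwg' and the first j characters of 'jfzjjshuwg', with D[i][0] = i, D[0][j] = j, and D[i][j] = D[i-1][j-1] if the characters match, else 1 + min(D[i-1][j], D[i][j-1], D[i-1][j-1]). Filling the table (rows: prefixes of 'fujhuxwg', columns: prefixes of 'jfzjjshuwg'):
     ε  j  f  z  j  j  s  h  u  w  g
  ε  0  1  2  3  4  5  6  7  8  9 10
  f  1  1  1  2  3  4  5  6  7  8  9
  u  2  2  2  2  3  4  5  6  6  7  8
  j  3  2  3  3  2  3  4  5  6  7  8
  h  4  3  3  4  3  3  4  4  5  6  7
  u  5  4  4  4  4  4  4  5  4  5  6
  x  6  5  5  5  5  5  5  5  5  5  6
  w  7  6  6  6  6  6  6  6  6  5  6
  g  8  7  7  7  7  7  7  7  7  6  5
The bottom-right entry gives D[8][10] = 5, so no sequence of fewer than 5 edits works. Backtracking through the table gives one optimal edit sequence (5 edits):
  fujhuxwg → jfujhuxwg (ins j @1)
  jfujhuxwg → jfzujhuxwg (ins z @3)
  jfzujhuxwg → jfzjjhuxwg (sub u→j @4)
  jfzjjhuxwg → jfzjjshuxwg (ins s @6)
  jfzjjshuxwg → jfzjjshuwg (del x @9)
Edit distance = 5.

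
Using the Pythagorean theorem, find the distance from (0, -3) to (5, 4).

√(Σ(x_i - y_i)²) = √((0 - 5)² + (-3 - 4)²)
= √((-5)² + (-7)²) = √(25 + 49) = √74 ≈ 8.6023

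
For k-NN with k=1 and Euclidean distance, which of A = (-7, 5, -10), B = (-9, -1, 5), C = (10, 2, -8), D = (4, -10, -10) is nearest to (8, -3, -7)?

Distances: d(A) ≈ 17.2627, d(B) ≈ 20.9045, d(C) ≈ 5.4772, d(D) ≈ 8.6023. Nearest: C = (10, 2, -8) with distance 5.4772.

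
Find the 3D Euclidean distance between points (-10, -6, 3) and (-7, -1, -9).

√(Σ(x_i - y_i)²) = √((-10 - (-7))² + (-6 - (-1))² + (3 - (-9))²)
= √((-3)² + (-5)² + 12²) = √(9 + 25 + 144) = √178 ≈ 13.3417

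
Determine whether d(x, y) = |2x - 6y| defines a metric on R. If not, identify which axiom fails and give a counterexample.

No. d fails symmetry: d(4, 9) = |2·4 - 6·9| = |-46| = 46, but d(9, 4) = |2·9 - 6·4| = |-6| = 6. Since 46 ≠ 6, d(x,y) ≠ d(y,x) in general.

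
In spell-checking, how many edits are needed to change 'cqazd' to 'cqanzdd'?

Let D[i][j] be the edit distance between the first i characters of 'cqazd' and the first j characters of 'cqanzdd', with D[i][0] = i, D[0][j] = j, and D[i][j] = D[i-1][j-1] if the characters match, else 1 + min(D[i-1][j], D[i][j-1], D[i-1][j-1]). Filling the table (rows: prefixes of 'cqazd', columns: prefixes of 'cqanzdd'):
     ε  c  q  a  n  z  d  d
  ε  0  1  2  3  4  5  6  7
  c  1  0  1  2  3  4  5  6
  q  2  1  0  1  2  3  4  5
  a  3  2  1  0  1  2  3  4
  z  4  3  2  1  1  1  2  3
  d  5  4  3  2  2  2  1  2
The bottom-right entry gives D[5][7] = 2, so no sequence of fewer than 2 edits works. Backtracking through the table gives one optimal edit sequence (2 edits):
  cqazd → cqanzd (ins n @4)
  cqanzd → cqanzdd (ins d @6)
Edit distance = 2.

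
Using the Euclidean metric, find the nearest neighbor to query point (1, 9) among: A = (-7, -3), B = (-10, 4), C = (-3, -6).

Distances: d(A) ≈ 14.4222, d(B) ≈ 12.083, d(C) ≈ 15.5242. Nearest: B = (-10, 4) with distance 12.083.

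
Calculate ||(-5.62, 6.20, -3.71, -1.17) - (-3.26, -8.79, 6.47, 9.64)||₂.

√(Σ(x_i - y_i)²) = √((-5.62 - (-3.26))² + (6.2 - (-8.79))² + (-3.71 - 6.47)² + (-1.17 - 9.64)²)
= √((-2.36)² + 14.99² + (-10.18)² + (-10.81)²) = √(5.5696 + 224.7001 + 103.6324 + 116.8561) = √450.7582 ≈ 21.2311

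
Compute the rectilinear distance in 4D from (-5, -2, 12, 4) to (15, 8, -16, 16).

Σ|x_i - y_i| = |-5 - 15| + |-2 - 8| + |12 - (-16)| + |4 - 16| = 20 + 10 + 28 + 12 = 70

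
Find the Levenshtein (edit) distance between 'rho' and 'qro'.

Let D[i][j] be the edit distance between the first i characters of 'rho' and the first j characters of 'qro', with D[i][0] = i, D[0][j] = j, and D[i][j] = D[i-1][j-1] if the characters match, else 1 + min(D[i-1][j], D[i][j-1], D[i-1][j-1]). Filling the table (rows: prefixes of 'rho', columns: prefixes of 'qro'):
     ε  q  r  o
  ε  0  1  2  3
  r  1  1  1  2
  h  2  2  2  2
  o  3  3  3  2
The bottom-right entry gives D[3][3] = 2, so no sequence of fewer than 2 edits works. Backtracking through the table gives one optimal edit sequence (2 edits):
  rho → qho (sub r→q @1)
  qho → qro (sub h→r @2)
Edit distance = 2.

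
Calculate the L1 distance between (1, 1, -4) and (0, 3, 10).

Σ|x_i - y_i| = |1 - 0| + |1 - 3| + |-4 - 10| = 1 + 2 + 14 = 17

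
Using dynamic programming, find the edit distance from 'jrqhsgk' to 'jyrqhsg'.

Let D[i][j] be the edit distance between the first i characters of 'jrqhsgk' and the first j characters of 'jyrqhsg', with D[i][0] = i, D[0][j] = j, and D[i][j] = D[i-1][j-1] if the characters match, else 1 + min(D[i-1][j], D[i][j-1], D[i-1][j-1]). Filling the table (rows: prefixes of 'jrqhsgk', columns: prefixes of 'jyrqhsg'):
     ε  j  y  r  q  h  s  g
  ε  0  1  2  3  4  5  6  7
  j  1  0  1  2  3  4  5  6
  r  2  1  1  1  2  3  4  5
  q  3  2  2  2  1  2  3  4
  h  4  3  3  3  2  1  2  3
  s  5  4  4  4  3  2  1  2
  g  6  5  5  5  4  3  2  1
  k  7  6  6  6  5  4  3  2
The bottom-right entry gives D[7][7] = 2, so no sequence of fewer than 2 edits works. Backtracking through the table gives one optimal edit sequence (2 edits):
  jrqhsgk → jyrqhsgk (ins y @2)
  jyrqhsgk → jyrqhsg (del k @8)
Edit distance = 2.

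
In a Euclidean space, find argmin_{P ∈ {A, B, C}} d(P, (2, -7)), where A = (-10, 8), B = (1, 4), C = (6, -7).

Distances: d(A) ≈ 19.2094, d(B) ≈ 11.0454, d(C) = 4. Nearest: C = (6, -7) with distance 4.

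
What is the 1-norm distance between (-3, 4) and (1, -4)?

Σ|x_i - y_i| = |-3 - 1| + |4 - (-4)| = 4 + 8 = 12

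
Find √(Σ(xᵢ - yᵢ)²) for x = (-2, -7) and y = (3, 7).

√(Σ(x_i - y_i)²) = √((-2 - 3)² + (-7 - 7)²)
= √((-5)² + (-14)²) = √(25 + 196) = √221 ≈ 14.8661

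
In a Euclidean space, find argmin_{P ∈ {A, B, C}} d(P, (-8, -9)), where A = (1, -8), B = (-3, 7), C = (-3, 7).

Distances: d(A) ≈ 9.0554, d(B) ≈ 16.7631, d(C) ≈ 16.7631. Nearest: A = (1, -8) with distance 9.0554.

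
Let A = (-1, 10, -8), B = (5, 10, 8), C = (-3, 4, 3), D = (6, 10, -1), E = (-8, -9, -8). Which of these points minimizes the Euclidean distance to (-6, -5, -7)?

Distances: d(A) ≈ 15.843, d(B) ≈ 23.8956, d(C) ≈ 13.784, d(D) ≈ 20.1246, d(E) ≈ 4.5826. Nearest: E = (-8, -9, -8) with distance 4.5826.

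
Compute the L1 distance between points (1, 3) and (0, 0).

Σ|x_i - y_i| = |1 - 0| + |3 - 0| = 1 + 3 = 4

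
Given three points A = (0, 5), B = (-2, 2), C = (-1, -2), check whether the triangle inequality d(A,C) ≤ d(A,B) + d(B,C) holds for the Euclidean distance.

d(A,B) = √(2² + 3²) = √13 ≈ 3.6056, d(B,C) = √(1² + 4²) = √17 ≈ 4.1231, d(A,C) = √(1² + 7²) = √50 ≈ 7.0711.
d(A,C) ≈ 7.0711 ≤ 3.6056 + 4.1231 = 7.7287. Triangle inequality is satisfied.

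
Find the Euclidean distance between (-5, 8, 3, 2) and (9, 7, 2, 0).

√(Σ(x_i - y_i)²) = √((-5 - 9)² + (8 - 7)² + (3 - 2)² + (2 - 0)²)
= √((-14)² + 1² + 1² + 2²) = √(196 + 1 + 1 + 4) = √202 ≈ 14.2127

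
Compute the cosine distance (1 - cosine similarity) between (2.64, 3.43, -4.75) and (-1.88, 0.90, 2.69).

With u = (2.64, 3.43, -4.75), v = (-1.88, 0.90, 2.69):
u·v = 2.64·(-1.88) + 3.43·0.9 + (-4.75)·2.69 = (-4.9632) + 3.087 + (-12.7775) = -14.6537.
|u| = √(2.64² + 3.43² + (-4.75)²) = √(6.9696 + 11.7649 + 22.5625) = √41.297, |v| = √((-1.88)² + 0.9² + 2.69²) = √(3.5344 + 0.81 + 7.2361) = √11.5805.
cos θ = (u·v)/(|u||v|) = -14.6537/(√41.297·√11.5805) ≈ -0.6701
Cosine distance = 1 - cos θ ≈ 1 - (-0.6701) = 1.6701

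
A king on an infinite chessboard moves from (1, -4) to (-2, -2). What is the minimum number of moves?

max(|x_i - y_i|) = max(|1 - (-2)|, |-4 - (-2)|) = max(3, 2) = 3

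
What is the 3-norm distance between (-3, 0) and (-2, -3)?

(Σ|x_i - y_i|^3)^(1/3) = (|-3 - (-2)|^3 + |0 - (-3)|^3)^(1/3)
= (1^3 + 3^3)^(1/3) = (1 + 27)^(1/3) = (28)^(1/3) ≈ 3.0366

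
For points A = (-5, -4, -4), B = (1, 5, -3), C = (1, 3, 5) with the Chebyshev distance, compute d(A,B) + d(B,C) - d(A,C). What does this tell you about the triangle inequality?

d(A,B) = max(6, 9, 1) = 9, d(B,C) = max(0, 2, 8) = 8, d(A,C) = max(6, 7, 9) = 9.
d(A,B) + d(B,C) - d(A,C) = 9 + 8 - 9 = 17 - 9 = 8. This is ≥ 0, so the triangle inequality holds for these points.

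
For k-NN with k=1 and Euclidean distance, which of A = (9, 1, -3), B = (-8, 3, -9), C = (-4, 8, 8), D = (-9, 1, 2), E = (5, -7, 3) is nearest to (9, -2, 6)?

Distances: d(A) ≈ 9.4868, d(B) ≈ 23.2164, d(C) ≈ 16.5227, d(D) ≈ 18.6815, d(E) ≈ 7.0711. Nearest: E = (5, -7, 3) with distance 7.0711.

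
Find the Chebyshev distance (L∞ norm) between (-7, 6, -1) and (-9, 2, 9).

max(|x_i - y_i|) = max(|-7 - (-9)|, |6 - 2|, |-1 - 9|) = max(2, 4, 10) = 10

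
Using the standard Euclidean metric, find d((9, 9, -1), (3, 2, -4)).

√(Σ(x_i - y_i)²) = √((9 - 3)² + (9 - 2)² + (-1 - (-4))²)
= √(6² + 7² + 3²) = √(36 + 49 + 9) = √94 ≈ 9.6954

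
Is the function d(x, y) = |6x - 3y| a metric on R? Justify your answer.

No. d fails symmetry: d(1, 7) = |6·1 - 3·7| = |-15| = 15, but d(7, 1) = |6·7 - 3·1| = |39| = 39. Since 15 ≠ 39, d(x,y) ≠ d(y,x) in general.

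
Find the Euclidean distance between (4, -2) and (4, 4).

√(Σ(x_i - y_i)²) = √((4 - 4)² + (-2 - 4)²)
= √(0² + (-6)²) = √(0 + 36) = √36 = 6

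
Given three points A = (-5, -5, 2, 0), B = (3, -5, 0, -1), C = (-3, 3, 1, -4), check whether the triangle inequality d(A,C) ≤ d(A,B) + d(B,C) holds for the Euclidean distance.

d(A,B) = √(8² + 0² + 2² + 1²) = √69 ≈ 8.3066, d(B,C) = √(6² + 8² + 1² + 3²) = √110 ≈ 10.4881, d(A,C) = √(2² + 8² + 1² + 4²) = √85 ≈ 9.2195.
d(A,C) ≈ 9.2195 ≤ 8.3066 + 10.4881 = 18.7947. Triangle inequality is satisfied.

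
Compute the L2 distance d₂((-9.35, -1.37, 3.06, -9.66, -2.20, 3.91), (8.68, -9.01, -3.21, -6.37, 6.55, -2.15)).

√(Σ(x_i - y_i)²) = √((-9.35 - 8.68)² + (-1.37 - (-9.01))² + (3.06 - (-3.21))² + (-9.66 - (-6.37))² + (-2.2 - 6.55)² + (3.91 - (-2.15))²)
= √((-18.03)² + 7.64² + 6.27² + (-3.29)² + (-8.75)² + 6.06²) = √(325.0809 + 58.3696 + 39.3129 + 10.8241 + 76.5625 + 36.7236) = √546.8736 ≈ 23.3853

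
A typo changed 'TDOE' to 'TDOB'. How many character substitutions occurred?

Differing positions: 4. Hamming distance = 1.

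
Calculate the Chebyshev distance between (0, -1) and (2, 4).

max(|x_i - y_i|) = max(|0 - 2|, |-1 - 4|) = max(2, 5) = 5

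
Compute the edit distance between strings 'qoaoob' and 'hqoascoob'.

Let D[i][j] be the edit distance between the first i characters of 'qoaoob' and the first j characters of 'hqoascoob', with D[i][0] = i, D[0][j] = j, and D[i][j] = D[i-1][j-1] if the characters match, else 1 + min(D[i-1][j], D[i][j-1], D[i-1][j-1]). Filling the table (rows: prefixes of 'qoaoob', columns: prefixes of 'hqoascoob'):
     ε  h  q  o  a  s  c  o  o  b
  ε  0  1  2  3  4  5  6  7  8  9
  q  1  1  1  2  3  4  5  6  7  8
  o  2  2  2  1  2  3  4  5  6  7
  a  3  3  3  2  1  2  3  4  5  6
  o  4  4  4  3  2  2  3  3  4  5
  o  5  5  5  4  3  3  3  3  3  4
  b  6  6  6  5  4  4  4  4  4  3
The bottom-right entry gives D[6][9] = 3, so no sequence of fewer than 3 edits works. Backtracking through the table gives one optimal edit sequence (3 edits):
  qoaoob → hqoaoob (ins h @1)
  hqoaoob → hqoasoob (ins s @5)
  hqoasoob → hqoascoob (ins c @6)
Edit distance = 3.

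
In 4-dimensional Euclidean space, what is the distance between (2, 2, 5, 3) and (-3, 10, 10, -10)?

√(Σ(x_i - y_i)²) = √((2 - (-3))² + (2 - 10)² + (5 - 10)² + (3 - (-10))²)
= √(5² + (-8)² + (-5)² + 13²) = √(25 + 64 + 25 + 169) = √283 ≈ 16.8226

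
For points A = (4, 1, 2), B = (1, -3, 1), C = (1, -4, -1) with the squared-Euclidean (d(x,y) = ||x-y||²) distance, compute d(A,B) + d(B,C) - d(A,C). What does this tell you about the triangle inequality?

d(A,B) = 3² + 4² + 1² = 26, d(B,C) = 0² + 1² + 2² = 5, d(A,C) = 3² + 5² + 3² = 43.
d(A,B) + d(B,C) - d(A,C) = 26 + 5 - 43 = 31 - 43 = -12. This is < 0, so the triangle inequality FAILS for these points (squared-Euclidean is not a metric).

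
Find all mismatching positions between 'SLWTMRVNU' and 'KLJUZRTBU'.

Differing positions: 1, 3, 4, 5, 7, 8. Hamming distance = 6.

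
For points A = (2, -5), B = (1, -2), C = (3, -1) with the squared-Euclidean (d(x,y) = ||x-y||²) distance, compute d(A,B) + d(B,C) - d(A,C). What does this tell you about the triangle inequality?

d(A,B) = 1² + 3² = 10, d(B,C) = 2² + 1² = 5, d(A,C) = 1² + 4² = 17.
d(A,B) + d(B,C) - d(A,C) = 10 + 5 - 17 = 15 - 17 = -2. This is < 0, so the triangle inequality FAILS for these points (squared-Euclidean is not a metric).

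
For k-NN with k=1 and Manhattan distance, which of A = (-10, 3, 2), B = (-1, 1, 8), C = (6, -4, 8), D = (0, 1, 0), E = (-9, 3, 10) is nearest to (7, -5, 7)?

Distances: d(A) = 30, d(B) = 15, d(C) = 3, d(D) = 20, d(E) = 27. Nearest: C = (6, -4, 8) with distance 3.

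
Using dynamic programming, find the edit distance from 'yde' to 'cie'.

Let D[i][j] be the edit distance between the first i characters of 'yde' and the first j characters of 'cie', with D[i][0] = i, D[0][j] = j, and D[i][j] = D[i-1][j-1] if the characters match, else 1 + min(D[i-1][j], D[i][j-1], D[i-1][j-1]). Filling the table (rows: prefixes of 'yde', columns: prefixes of 'cie'):
     ε  c  i  e
  ε  0  1  2  3
  y  1  1  2  3
  d  2  2  2  3
  e  3  3  3  2
The bottom-right entry gives D[3][3] = 2, so no sequence of fewer than 2 edits works. Backtracking through the table gives one optimal edit sequence (2 edits):
  yde → cde (sub y→c @1)
  cde → cie (sub d→i @2)
Edit distance = 2.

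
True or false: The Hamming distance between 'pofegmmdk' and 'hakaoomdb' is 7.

Differing positions: 1, 2, 3, 4, 5, 6, 9. Hamming distance = 7, so the claim is true.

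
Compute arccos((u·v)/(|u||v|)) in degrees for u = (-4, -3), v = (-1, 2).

With u = (-4, -3), v = (-1, 2):
u·v = (-4)·(-1) + (-3)·2 = 4 + (-6) = -2.
|u| = √((-4)² + (-3)²) = √25, |v| = √((-1)² + 2²) = √5, so |u||v| = √(25·5) = √125.
cos θ = (u·v)/(|u||v|) = -2/√125 ≈ -0.178885
θ = arccos(-0.178885) ≈ 100.3°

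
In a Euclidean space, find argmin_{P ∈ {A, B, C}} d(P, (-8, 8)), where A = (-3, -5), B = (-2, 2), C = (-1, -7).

Distances: d(A) ≈ 13.9284, d(B) ≈ 8.4853, d(C) ≈ 16.5529. Nearest: B = (-2, 2) with distance 8.4853.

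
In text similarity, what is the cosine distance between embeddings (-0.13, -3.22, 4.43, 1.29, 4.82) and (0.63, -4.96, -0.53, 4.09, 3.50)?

With u = (-0.13, -3.22, 4.43, 1.29, 4.82), v = (0.63, -4.96, -0.53, 4.09, 3.50):
u·v = (-0.13)·0.63 + (-3.22)·(-4.96) + 4.43·(-0.53) + 1.29·4.09 + 4.82·3.5 = (-0.0819) + 15.9712 + (-2.3479) + 5.2761 + 16.87 = 35.6875.
|u| = √((-0.13)² + (-3.22)² + 4.43² + 1.29² + 4.82²) = √(0.0169 + 10.3684 + 19.6249 + 1.6641 + 23.2324) = √54.9067, |v| = √(0.63² + (-4.96)² + (-0.53)² + 4.09² + 3.5²) = √(0.3969 + 24.6016 + 0.2809 + 16.7281 + 12.25) = √54.2575.
cos θ = (u·v)/(|u||v|) = 35.6875/(√54.9067·√54.2575) ≈ 0.6538
Cosine distance = 1 - cos θ ≈ 1 - 0.6538 = 0.3462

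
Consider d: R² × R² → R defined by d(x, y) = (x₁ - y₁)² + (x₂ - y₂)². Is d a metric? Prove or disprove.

No. The squared Euclidean distance fails the triangle inequality. Counterexample: x = (0, 0), y = (2, 1), z = (4, 2). d(x,z) = 4² + 2² = 20, but d(x,y) + d(y,z) = (2² + 1²) + (2² + 1²) = 5 + 5 = 10. Since 20 > 10, the triangle inequality is violated. (Note: √d, the ordinary Euclidean distance, IS a metric.)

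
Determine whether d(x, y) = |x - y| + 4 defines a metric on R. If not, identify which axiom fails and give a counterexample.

No. d fails identity of indiscernibles (specifically d(x,x) = 0): d(-5, -5) = |-5 - (-5)| + 4 = 0 + 4 = 4 ≠ 0.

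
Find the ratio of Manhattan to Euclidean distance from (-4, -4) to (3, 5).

L1 = |-4 - 3| + |-4 - 5| = 7 + 9 = 16
L2 = √(7² + 9²) = √130 ≈ 11.4018
L1 ≥ L2 always (equality iff movement is along one axis); L1 > L2 here.
Ratio L1/L2 = 16/√130 ≈ 1.4033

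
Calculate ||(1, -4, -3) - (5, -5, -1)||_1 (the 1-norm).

Σ|x_i - y_i| = |1 - 5| + |-4 - (-5)| + |-3 - (-1)| = 4 + 1 + 2 = 7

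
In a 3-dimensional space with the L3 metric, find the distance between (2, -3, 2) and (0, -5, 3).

(Σ|x_i - y_i|^3)^(1/3) = (|2 - 0|^3 + |-3 - (-5)|^3 + |2 - 3|^3)^(1/3)
= (2^3 + 2^3 + 1^3)^(1/3) = (8 + 8 + 1)^(1/3) = (17)^(1/3) ≈ 2.5713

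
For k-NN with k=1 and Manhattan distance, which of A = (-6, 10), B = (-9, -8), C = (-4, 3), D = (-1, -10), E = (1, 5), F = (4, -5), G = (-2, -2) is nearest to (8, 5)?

Distances: d(A) = 19, d(B) = 30, d(C) = 14, d(D) = 24, d(E) = 7, d(F) = 14, d(G) = 17. Nearest: E = (1, 5) with distance 7.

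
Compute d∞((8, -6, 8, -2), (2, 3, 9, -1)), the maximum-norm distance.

max(|x_i - y_i|) = max(|8 - 2|, |-6 - 3|, |8 - 9|, |-2 - (-1)|) = max(6, 9, 1, 1) = 9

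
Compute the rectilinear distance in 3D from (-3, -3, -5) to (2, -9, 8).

Σ|x_i - y_i| = |-3 - 2| + |-3 - (-9)| + |-5 - 8| = 5 + 6 + 13 = 24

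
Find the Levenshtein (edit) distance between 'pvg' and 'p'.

Let D[i][j] be the edit distance between the first i characters of 'pvg' and the first j characters of 'p', with D[i][0] = i, D[0][j] = j, and D[i][j] = D[i-1][j-1] if the characters match, else 1 + min(D[i-1][j], D[i][j-1], D[i-1][j-1]). Filling the table (rows: prefixes of 'pvg', columns: prefixes of 'p'):
     ε  p
  ε  0  1
  p  1  0
  v  2  1
  g  3  2
The bottom-right entry gives D[3][1] = 2, so no sequence of fewer than 2 edits works. Backtracking through the table gives one optimal edit sequence (2 edits):
  pvg → pg (del v @2)
  pg → p (del g @2)
Edit distance = 2.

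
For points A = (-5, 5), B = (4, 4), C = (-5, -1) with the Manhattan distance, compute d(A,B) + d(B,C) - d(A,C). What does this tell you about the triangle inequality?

d(A,B) = 9 + 1 = 10, d(B,C) = 9 + 5 = 14, d(A,C) = 0 + 6 = 6.
d(A,B) + d(B,C) - d(A,C) = 10 + 14 - 6 = 24 - 6 = 18. This is ≥ 0, so the triangle inequality holds for these points.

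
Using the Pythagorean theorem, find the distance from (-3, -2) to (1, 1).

√(Σ(x_i - y_i)²) = √((-3 - 1)² + (-2 - 1)²)
= √((-4)² + (-3)²) = √(16 + 9) = √25 = 5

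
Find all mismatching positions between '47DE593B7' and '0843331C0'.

Differing positions: 1, 2, 3, 4, 5, 6, 7, 8, 9. Hamming distance = 9.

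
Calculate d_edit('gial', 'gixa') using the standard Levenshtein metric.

Let D[i][j] be the edit distance between the first i characters of 'gial' and the first j characters of 'gixa', with D[i][0] = i, D[0][j] = j, and D[i][j] = D[i-1][j-1] if the characters match, else 1 + min(D[i-1][j], D[i][j-1], D[i-1][j-1]). Filling the table (rows: prefixes of 'gial', columns: prefixes of 'gixa'):
     ε  g  i  x  a
  ε  0  1  2  3  4
  g  1  0  1  2  3
  i  2  1  0  1  2
  a  3  2  1  1  1
  l  4  3  2  2  2
The bottom-right entry gives D[4][4] = 2, so no sequence of fewer than 2 edits works. Backtracking through the table gives one optimal edit sequence (2 edits):
  gial → gixl (sub a→x @3)
  gixl → gixa (sub l→a @4)
Edit distance = 2.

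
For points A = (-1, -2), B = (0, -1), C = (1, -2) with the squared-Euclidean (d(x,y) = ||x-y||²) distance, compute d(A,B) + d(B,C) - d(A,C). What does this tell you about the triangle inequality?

d(A,B) = 1² + 1² = 2, d(B,C) = 1² + 1² = 2, d(A,C) = 2² + 0² = 4.
d(A,B) + d(B,C) - d(A,C) = 2 + 2 - 4 = 4 - 4 = 0. This is ≥ 0, so the triangle inequality holds for these points.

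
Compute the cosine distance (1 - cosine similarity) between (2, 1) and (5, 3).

With u = (2, 1), v = (5, 3):
u·v = 2·5 + 1·3 = 10 + 3 = 13.
|u| = √(2² + 1²) = √5, |v| = √(5² + 3²) = √34, so |u||v| = √(5·34) = √170.
cos θ = (u·v)/(|u||v|) = 13/√170 ≈ 0.9971
Cosine distance = 1 - cos θ ≈ 1 - 0.9971 = 0.0029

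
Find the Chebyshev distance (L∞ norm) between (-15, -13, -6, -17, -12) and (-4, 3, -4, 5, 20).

max(|x_i - y_i|) = max(|-15 - (-4)|, |-13 - 3|, |-6 - (-4)|, |-17 - 5|, |-12 - 20|) = max(11, 16, 2, 22, 32) = 32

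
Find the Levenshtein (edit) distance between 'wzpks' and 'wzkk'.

Let D[i][j] be the edit distance between the first i characters of 'wzpks' and the first j characters of 'wzkk', with D[i][0] = i, D[0][j] = j, and D[i][j] = D[i-1][j-1] if the characters match, else 1 + min(D[i-1][j], D[i][j-1], D[i-1][j-1]). Filling the table (rows: prefixes of 'wzpks', columns: prefixes of 'wzkk'):
     ε  w  z  k  k
  ε  0  1  2  3  4
  w  1  0  1  2  3
  z  2  1  0  1  2
  p  3  2  1  1  2
  k  4  3  2  1  1
  s  5  4  3  2  2
The bottom-right entry gives D[5][4] = 2, so no sequence of fewer than 2 edits works. Backtracking through the table gives one optimal edit sequence (2 edits):
  wzpks → wzks (del p @3)
  wzks → wzkk (sub s→k @4)
Edit distance = 2.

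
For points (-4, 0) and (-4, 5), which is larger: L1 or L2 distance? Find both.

L1 = |-4 - (-4)| + |0 - 5| = 0 + 5 = 5
L2 = √(0² + 5²) = √25 = 5
L1 ≥ L2 always (equality iff movement is along one axis); L1 = L2 here (movement is along a single axis).
Ratio L1/L2 = 5/5 = 1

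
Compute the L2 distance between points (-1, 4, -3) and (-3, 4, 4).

(Σ|x_i - y_i|^2)^(1/2) = (|-1 - (-3)|^2 + |4 - 4|^2 + |-3 - 4|^2)^(1/2)
= (2^2 + 0^2 + 7^2)^(1/2) = (4 + 0 + 49)^(1/2) = (53)^(1/2) ≈ 7.2801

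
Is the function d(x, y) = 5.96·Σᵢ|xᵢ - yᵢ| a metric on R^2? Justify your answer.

Yes. The L1 (Manhattan) norm induces a metric on R^2, and multiplying a metric by a positive constant 5.96 > 0 preserves all four axioms: non-negativity (5.96·||x-y|| ≥ 0), identity (5.96·||x-y|| = 0 ⟺ ||x-y|| = 0 ⟺ x = y), symmetry (||x-y|| = ||y-x||), and the triangle inequality (5.96·||x-z|| ≤ 5.96·||x-y|| + 5.96·||y-z||). So d is a metric.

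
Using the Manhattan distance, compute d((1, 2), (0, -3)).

Σ|x_i - y_i| = |1 - 0| + |2 - (-3)| = 1 + 5 = 6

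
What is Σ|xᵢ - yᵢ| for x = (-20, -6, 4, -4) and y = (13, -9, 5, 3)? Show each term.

Σ|x_i - y_i| = |-20 - 13| + |-6 - (-9)| + |4 - 5| + |-4 - 3| = 33 + 3 + 1 + 7 = 44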